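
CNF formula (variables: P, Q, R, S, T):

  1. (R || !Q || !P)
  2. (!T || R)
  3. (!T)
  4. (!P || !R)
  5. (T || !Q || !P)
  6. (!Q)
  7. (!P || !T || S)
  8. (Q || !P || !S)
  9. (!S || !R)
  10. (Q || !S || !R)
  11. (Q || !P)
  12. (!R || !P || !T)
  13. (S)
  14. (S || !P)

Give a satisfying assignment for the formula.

(!T) is a unit clause, so T = False.
(!Q) is a unit clause, so Q = False.
The clause (!P) is unit: P must be False.
The clause (S) is unit: S must be True.
The clause (!R) is unit: R must be False.

P=F, Q=F, R=F, S=T, T=F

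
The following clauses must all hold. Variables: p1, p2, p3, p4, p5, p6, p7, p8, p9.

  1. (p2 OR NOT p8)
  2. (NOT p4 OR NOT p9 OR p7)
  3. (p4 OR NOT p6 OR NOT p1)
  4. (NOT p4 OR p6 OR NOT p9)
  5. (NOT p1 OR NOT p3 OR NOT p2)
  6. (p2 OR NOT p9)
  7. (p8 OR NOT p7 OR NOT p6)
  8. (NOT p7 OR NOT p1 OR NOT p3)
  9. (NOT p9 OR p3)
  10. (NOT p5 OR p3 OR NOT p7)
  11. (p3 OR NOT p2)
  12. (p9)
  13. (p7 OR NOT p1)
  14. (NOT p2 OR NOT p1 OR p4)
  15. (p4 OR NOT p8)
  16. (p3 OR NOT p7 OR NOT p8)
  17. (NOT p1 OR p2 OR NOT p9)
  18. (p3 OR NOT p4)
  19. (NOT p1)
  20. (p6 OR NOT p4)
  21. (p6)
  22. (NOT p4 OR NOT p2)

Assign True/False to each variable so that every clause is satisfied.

p1=0  p2=1  p3=1  p4=0  p5=0  p6=1  p7=0  p8=0  p9=1

Check each clause:
  1. (NOT p8 OR p2) — NOT p8 is true.
  2. (p7 OR NOT p9 OR NOT p4) — NOT p4 is true.
  3. (p4 OR NOT p6 OR NOT p1) — NOT p1 is true.
  4. (NOT p9 OR p6 OR NOT p4) — NOT p4 is true.
  5. (NOT p3 OR NOT p1 OR NOT p2) — NOT p1 is true.
  6. (NOT p9 OR p2) — p2 is true.
  7. (NOT p7 OR NOT p6 OR p8) — NOT p7 is true.
  8. (NOT p1 OR NOT p3 OR NOT p7) — NOT p7 is true.
  9. (p3 OR NOT p9) — p3 is true.
  10. (p3 OR NOT p5 OR NOT p7) — NOT p7 is true.
  11. (p3 OR NOT p2) — p3 is true.
  12. (p9) — p9 is true.
  13. (NOT p1 OR p7) — NOT p1 is true.
  14. (p4 OR NOT p2 OR NOT p1) — NOT p1 is true.
  15. (NOT p8 OR p4) — NOT p8 is true.
  16. (NOT p7 OR NOT p8 OR p3) — NOT p8 is true.
  17. (p2 OR NOT p1 OR NOT p9) — p2 is true.
  18. (p3 OR NOT p4) — p3 is true.
  19. (NOT p1) — NOT p1 is true.
  20. (NOT p4 OR p6) — NOT p4 is true.
  21. (p6) — p6 is true.
  22. (NOT p2 OR NOT p4) — NOT p4 is true.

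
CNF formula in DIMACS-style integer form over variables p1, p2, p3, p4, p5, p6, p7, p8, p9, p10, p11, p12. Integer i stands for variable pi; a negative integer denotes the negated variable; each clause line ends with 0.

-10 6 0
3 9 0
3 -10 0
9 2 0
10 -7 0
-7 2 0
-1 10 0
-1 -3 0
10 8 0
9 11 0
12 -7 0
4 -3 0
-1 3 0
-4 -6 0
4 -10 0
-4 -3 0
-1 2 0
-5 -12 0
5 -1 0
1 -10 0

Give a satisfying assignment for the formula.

p1 = 0, p2 = 0, p3 = 0, p4 = 0, p5 = 1, p6 = 0, p7 = 0, p8 = 1, p9 = 1, p10 = 0, p11 = 0, p12 = 0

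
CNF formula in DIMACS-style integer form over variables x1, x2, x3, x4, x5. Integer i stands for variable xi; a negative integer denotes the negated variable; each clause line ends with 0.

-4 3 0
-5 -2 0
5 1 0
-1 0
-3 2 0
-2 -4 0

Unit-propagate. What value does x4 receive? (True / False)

(!x1) stands alone — x1 = False.
(x5 || x1) with x1 = False leaves only x5, so x5 = True.
(!x5 || !x2): since x5 = True, the clause reduces to (!x2). x2 = False.
(x2 || !x3) with x2 = False leaves only !x3, so x3 = False.
From (!x4 || x3) and x3 = False: x4 = False.

False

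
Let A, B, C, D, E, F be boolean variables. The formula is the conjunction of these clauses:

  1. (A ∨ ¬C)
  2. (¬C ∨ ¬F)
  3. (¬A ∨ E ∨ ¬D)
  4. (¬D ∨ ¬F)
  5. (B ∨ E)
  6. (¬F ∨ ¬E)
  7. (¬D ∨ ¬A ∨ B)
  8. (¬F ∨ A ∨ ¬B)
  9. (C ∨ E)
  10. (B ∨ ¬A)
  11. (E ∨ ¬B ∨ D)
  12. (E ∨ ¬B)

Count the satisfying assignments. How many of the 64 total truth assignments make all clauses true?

Case analysis on B and E:
  B=1, E=1: D free; 3 ways for (A,C,F) × 2^1 = 6.
  B=1, E=0: a clause becomes empty — 0.
  B=0, E=1: remaining (A,C,D,F) ∈ {(0,0,0,0); (0,0,1,0)} — 2.
  B=0, E=0: a clause becomes empty — 0.
Total: 6 + 0 + 2 + 0 = 8.

8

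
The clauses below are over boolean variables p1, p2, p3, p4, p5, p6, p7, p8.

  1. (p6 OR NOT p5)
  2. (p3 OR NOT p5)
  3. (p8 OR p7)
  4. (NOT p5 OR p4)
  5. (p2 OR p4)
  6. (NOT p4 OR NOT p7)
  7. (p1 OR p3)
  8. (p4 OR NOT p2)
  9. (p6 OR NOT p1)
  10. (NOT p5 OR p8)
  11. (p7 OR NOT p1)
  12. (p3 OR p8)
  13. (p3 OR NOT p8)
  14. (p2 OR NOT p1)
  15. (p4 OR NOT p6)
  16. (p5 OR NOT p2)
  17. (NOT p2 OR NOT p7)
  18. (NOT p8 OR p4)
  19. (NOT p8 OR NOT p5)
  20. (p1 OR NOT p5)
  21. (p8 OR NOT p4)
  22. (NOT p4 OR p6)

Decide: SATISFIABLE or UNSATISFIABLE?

SATISFIABLE

p3 occurs only positively in the remaining clauses — set p3 = True.
Branch on p1: take p1 = False.
  then p5 is forced to False.
  then p2 is forced to False.
  then p4 is forced to True.
  then p7 is forced to False.
  then p8 is forced to True.
  then p6 is forced to True.
Every clause has at least one true literal under this assignment.
So p1=0, p2=0, p3=1, p4=1, p5=0, p6=1, p7=0, p8=1 is a satisfying assignment.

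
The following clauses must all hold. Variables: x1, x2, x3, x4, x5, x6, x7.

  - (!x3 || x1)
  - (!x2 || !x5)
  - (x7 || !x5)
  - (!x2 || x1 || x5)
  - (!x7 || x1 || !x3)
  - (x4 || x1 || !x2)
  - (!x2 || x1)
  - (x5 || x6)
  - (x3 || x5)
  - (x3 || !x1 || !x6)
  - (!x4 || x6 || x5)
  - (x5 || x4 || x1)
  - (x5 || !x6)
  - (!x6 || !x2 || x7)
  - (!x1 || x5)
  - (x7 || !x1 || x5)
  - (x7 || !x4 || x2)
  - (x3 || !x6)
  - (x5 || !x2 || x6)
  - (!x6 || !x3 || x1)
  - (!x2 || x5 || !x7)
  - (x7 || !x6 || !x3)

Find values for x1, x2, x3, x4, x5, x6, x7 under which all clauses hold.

x1=False, x2=False, x3=False, x4=True, x5=True, x6=False, x7=True

Branch on x1: take x1 = False.
  then x3 is forced to False.
  then x2 is forced to False.
  then x5 is forced to True.
  then x7 is forced to True.
  then x6 is forced to False.
x4 is now unconstrained; take x4 = True.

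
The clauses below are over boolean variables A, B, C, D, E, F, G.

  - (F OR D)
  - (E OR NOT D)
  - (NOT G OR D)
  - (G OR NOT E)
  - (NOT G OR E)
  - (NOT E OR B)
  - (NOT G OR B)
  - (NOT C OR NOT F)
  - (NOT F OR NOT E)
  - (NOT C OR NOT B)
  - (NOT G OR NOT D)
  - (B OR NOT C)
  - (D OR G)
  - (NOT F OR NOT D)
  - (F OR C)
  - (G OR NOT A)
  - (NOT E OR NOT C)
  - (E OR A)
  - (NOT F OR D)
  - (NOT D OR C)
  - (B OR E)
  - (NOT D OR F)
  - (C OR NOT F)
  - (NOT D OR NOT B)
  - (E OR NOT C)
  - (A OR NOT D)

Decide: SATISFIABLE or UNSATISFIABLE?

D = True:
  propagation gives E=True, G=True; an empty clause results — contradiction.
D = False:
  propagation gives F=True; an empty clause results — contradiction.
Every branch closes, so no satisfying assignment exists.

UNSATISFIABLE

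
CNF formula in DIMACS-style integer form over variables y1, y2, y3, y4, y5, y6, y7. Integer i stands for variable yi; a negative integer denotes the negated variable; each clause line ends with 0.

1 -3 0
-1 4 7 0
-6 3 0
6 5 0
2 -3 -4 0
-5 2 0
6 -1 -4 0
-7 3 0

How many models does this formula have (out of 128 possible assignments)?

Split on y3, then y1.
  y3=1, y1=1: 8 of the 32 assignments to (y2,y4,y5,y6,y7) work.
  y3=1, y1=0: a clause becomes empty — 0.
  y3=0, y1=1: a clause becomes empty — 0.
  y3=0, y1=0: remaining (y2,y4,y5,y6,y7) ∈ {(1,0,1,0,0); (1,1,1,0,0)} — 2.
Total: 8 + 0 + 0 + 2 = 10.

10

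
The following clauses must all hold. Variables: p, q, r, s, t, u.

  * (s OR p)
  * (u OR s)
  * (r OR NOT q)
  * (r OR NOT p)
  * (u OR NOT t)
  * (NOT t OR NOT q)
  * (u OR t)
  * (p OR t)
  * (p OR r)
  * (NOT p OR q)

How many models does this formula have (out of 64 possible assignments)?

Satisfying assignments:
  p=F q=F r=T s=T t=T u=T
  p=T q=T r=T s=F t=F u=T
  p=T q=T r=T s=T t=F u=T
That's 3 in total.

3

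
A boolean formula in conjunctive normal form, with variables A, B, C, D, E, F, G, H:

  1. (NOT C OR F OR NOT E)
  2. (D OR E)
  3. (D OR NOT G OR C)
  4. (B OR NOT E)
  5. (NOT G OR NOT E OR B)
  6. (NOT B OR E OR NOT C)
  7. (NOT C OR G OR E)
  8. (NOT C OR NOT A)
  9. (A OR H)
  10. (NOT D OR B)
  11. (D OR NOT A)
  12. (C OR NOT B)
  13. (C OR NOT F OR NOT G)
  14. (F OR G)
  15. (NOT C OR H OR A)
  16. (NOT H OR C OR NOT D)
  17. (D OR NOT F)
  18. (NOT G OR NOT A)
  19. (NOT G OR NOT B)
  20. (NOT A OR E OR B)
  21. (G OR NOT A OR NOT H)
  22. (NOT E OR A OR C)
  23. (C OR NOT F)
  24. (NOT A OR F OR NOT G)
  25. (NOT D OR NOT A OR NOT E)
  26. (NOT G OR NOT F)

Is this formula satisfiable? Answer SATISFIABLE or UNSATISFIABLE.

SATISFIABLE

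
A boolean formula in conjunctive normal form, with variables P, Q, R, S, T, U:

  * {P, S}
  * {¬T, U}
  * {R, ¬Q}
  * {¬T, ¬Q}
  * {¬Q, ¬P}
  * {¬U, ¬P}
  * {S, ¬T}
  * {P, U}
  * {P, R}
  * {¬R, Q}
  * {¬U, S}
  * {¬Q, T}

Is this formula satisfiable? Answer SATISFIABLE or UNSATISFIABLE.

SATISFIABLE

S occurs only positively in the remaining clauses — set S = True.
Branch on P: take P = True.
  then Q is forced to False.
  then U is forced to False.
  then T is forced to False.
  then R is forced to False.
So P=True, Q=False, R=False, S=True, T=False, U=False is a satisfying assignment.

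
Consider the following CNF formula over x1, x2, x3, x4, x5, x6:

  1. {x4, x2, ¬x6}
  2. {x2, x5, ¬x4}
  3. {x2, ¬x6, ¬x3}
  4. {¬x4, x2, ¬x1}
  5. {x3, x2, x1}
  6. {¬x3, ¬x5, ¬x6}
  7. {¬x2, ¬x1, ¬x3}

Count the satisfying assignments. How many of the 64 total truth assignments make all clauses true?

29

Split on x2, then x3.
  x2=1, x3=1: x4 free; 3 ways for (x1,x5,x6) × 2^1 = 6.
  x2=1, x3=0: x1, x4, x5, x6 free → 2^4 = 16.
  x2=0, x3=1: 5 of the 16 assignments to (x1,x4,x5,x6) work.
  x2=0, x3=0: remaining (x1,x4,x5,x6) ∈ {(1,0,0,0); (1,0,1,0)} — 2.
Total: 6 + 16 + 5 + 2 = 29.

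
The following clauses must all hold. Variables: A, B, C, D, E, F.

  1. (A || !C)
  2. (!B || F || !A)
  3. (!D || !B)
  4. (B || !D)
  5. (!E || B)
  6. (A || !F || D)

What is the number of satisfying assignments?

Case analysis on B and A:
  B=1, A=1: remaining (C,D,E,F) ∈ {(0,0,0,1); (0,0,1,1); (1,0,0,1); (1,0,1,1)} — 4.
  B=1, A=0: remaining (C,D,E,F) ∈ {(0,0,0,0); (0,0,1,0)} — 2.
  B=0, A=1: remaining (C,D,E,F) ∈ {(0,0,0,0); (0,0,0,1); (1,0,0,0); (1,0,0,1)} — 4.
  B=0, A=0: remaining (C,D,E,F) ∈ {(0,0,0,0)} — 1.
Total: 4 + 2 + 4 + 1 = 11.

11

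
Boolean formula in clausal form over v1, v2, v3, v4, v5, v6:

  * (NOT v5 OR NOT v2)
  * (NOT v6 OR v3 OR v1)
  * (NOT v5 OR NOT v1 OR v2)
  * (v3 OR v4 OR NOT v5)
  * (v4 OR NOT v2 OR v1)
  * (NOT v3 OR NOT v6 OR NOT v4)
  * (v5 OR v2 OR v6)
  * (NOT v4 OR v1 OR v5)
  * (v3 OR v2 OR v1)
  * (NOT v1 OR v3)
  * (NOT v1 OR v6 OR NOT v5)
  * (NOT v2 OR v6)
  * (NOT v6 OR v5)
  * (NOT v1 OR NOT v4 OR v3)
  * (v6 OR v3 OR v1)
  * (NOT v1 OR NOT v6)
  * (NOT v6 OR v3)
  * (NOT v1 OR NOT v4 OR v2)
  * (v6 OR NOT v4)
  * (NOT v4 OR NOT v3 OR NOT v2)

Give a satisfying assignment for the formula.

Set v1 = False and propagate.
For the remaining variables, v2 = False, v3 = True, v4 = False, v5 = True, v6 = True works.
Check each clause:
  1. (NOT v2 OR NOT v5) — NOT v2 is true.
  2. (NOT v6 OR v1 OR v3) — v3 is true.
  3. (v2 OR NOT v5 OR NOT v1) — NOT v1 is true.
  4. (NOT v5 OR v4 OR v3) — v3 is true.
  5. (v1 OR NOT v2 OR v4) — NOT v2 is true.
  6. (NOT v4 OR NOT v6 OR NOT v3) — NOT v4 is true.
  7. (v5 OR v2 OR v6) — v5 is true.
  8. (v5 OR v1 OR NOT v4) — NOT v4 is true.
  9. (v3 OR v1 OR v2) — v3 is true.
  10. (NOT v1 OR v3) — v3 is true.
  11. (v6 OR NOT v1 OR NOT v5) — NOT v1 is true.
  12. (NOT v2 OR v6) — NOT v2 is true.
  13. (NOT v6 OR v5) — v5 is true.
  14. (NOT v1 OR v3 OR NOT v4) — v3 is true.
  15. (v6 OR v3 OR v1) — v3 is true.
  16. (NOT v1 OR NOT v6) — NOT v1 is true.
  17. (v3 OR NOT v6) — v3 is true.
  18. (NOT v1 OR v2 OR NOT v4) — NOT v4 is true.
  19. (v6 OR NOT v4) — NOT v4 is true.
  20. (NOT v3 OR NOT v4 OR NOT v2) — NOT v4 is true.

v1 = 0, v2 = 0, v3 = 1, v4 = 0, v5 = 1, v6 = 1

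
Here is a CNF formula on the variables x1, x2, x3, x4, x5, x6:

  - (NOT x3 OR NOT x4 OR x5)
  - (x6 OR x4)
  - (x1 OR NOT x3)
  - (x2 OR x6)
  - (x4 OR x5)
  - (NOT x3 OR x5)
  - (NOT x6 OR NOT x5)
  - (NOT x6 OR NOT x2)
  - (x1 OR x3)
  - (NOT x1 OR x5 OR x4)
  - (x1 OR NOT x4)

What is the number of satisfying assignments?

4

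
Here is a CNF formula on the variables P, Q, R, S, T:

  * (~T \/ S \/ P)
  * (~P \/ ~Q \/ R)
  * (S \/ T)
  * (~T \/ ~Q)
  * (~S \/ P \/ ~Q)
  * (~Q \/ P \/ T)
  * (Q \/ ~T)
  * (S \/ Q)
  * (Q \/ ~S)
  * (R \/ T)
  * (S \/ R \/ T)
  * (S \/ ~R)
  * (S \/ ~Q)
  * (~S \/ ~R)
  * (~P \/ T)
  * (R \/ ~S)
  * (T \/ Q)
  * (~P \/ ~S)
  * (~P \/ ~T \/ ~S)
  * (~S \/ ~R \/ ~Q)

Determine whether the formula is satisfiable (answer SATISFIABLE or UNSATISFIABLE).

S = True:
  propagation gives Q=True, T=False, P=True; an empty clause results — contradiction.
S = False:
  propagation gives T=True, P=True, Q=False; an empty clause results — contradiction.
Every branch closes, so no satisfying assignment exists.

UNSATISFIABLE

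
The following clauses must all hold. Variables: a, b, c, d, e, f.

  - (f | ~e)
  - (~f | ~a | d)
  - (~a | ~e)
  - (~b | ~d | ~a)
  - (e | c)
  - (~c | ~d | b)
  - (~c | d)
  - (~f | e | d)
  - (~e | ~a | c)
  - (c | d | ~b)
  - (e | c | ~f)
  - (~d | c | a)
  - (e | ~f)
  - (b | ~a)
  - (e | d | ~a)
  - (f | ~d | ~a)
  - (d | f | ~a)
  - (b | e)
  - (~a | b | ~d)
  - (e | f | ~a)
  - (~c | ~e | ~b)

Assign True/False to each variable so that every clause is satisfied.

a=F, b=F, c=F, d=F, e=T, f=T

Branch on a: take a = False.
For the remaining variables, b = False, c = False, d = False, e = True, f = True works.
Check each clause:
  1. (~e | f) — f is true.
  2. (d | ~f | ~a) — ~a is true.
  3. (~e | ~a) — ~a is true.
  4. (~b | ~a | ~d) — ~d is true.
  5. (e | c) — e is true.
  6. (b | ~d | ~c) — ~d is true.
  7. (d | ~c) — ~c is true.
  8. (e | d | ~f) — e is true.
  9. (c | ~e | ~a) — ~a is true.
  10. (d | c | ~b) — ~b is true.
  11. (~f | e | c) — e is true.
  12. (a | ~d | c) — ~d is true.
  13. (~f | e) — e is true.
  14. (~a | b) — ~a is true.
  15. (e | ~a | d) — e is true.
  16. (~d | ~a | f) — ~d is true.
  17. (d | f | ~a) — f is true.
  18. (e | b) — e is true.
  19. (~d | ~a | b) — ~d is true.
  20. (~a | e | f) — e is true.
  21. (~b | ~e | ~c) — ~c is true.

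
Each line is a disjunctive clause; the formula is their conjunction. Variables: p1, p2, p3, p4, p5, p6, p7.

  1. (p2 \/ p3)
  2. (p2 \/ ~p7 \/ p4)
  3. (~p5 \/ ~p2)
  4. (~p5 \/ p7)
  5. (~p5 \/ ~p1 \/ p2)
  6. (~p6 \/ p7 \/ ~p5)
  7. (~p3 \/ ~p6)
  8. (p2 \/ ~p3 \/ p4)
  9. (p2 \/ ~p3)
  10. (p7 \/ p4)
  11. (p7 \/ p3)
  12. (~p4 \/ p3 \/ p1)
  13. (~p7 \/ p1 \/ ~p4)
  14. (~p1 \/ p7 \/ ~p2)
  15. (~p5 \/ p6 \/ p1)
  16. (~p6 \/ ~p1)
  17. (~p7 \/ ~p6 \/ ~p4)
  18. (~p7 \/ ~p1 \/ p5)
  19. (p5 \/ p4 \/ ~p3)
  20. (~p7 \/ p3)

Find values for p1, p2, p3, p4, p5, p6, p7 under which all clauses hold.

p1 = 0, p2 = 1, p3 = 1, p4 = 1, p5 = 0, p6 = 0, p7 = 0

Branch on p1: take p1 = False.
Set p2 = True and propagate.
  then p5 is forced to False.
For the remaining variables, p3 = True, p4 = True, p6 = False, p7 = False works.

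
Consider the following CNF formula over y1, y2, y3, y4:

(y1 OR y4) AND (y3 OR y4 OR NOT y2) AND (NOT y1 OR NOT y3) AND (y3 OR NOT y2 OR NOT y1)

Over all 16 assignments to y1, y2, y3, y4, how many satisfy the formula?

Satisfying assignments:
  y1=F y2=F y3=F y4=T
  y1=F y2=F y3=T y4=T
  y1=F y2=T y3=F y4=T
  y1=F y2=T y3=T y4=T
  y1=T y2=F y3=F y4=F
  y1=T y2=F y3=F y4=T
That's 6 in total.

6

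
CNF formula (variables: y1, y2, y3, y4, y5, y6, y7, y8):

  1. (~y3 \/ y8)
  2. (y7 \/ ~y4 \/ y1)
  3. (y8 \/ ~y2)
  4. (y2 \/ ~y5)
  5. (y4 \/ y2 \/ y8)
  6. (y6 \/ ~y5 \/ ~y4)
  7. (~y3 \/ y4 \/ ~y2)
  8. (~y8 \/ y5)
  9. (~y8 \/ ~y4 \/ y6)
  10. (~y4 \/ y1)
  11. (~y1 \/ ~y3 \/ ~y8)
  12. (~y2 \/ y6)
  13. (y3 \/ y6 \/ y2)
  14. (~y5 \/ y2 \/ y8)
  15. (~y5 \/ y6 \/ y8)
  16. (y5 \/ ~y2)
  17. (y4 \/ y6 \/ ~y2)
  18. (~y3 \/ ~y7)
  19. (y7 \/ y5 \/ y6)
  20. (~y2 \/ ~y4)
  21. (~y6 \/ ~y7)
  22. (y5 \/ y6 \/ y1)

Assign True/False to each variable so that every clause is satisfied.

y1=1, y2=0, y3=0, y4=1, y5=0, y6=1, y7=0, y8=0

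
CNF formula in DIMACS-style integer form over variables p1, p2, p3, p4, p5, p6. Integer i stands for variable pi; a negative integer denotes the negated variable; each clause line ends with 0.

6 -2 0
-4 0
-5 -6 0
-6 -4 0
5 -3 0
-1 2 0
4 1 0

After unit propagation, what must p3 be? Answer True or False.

False

(!p4) stands alone — p4 = False.
(p4 || p1) with p4 = False leaves only p1, so p1 = True.
From (!p1 || p2) and p1 = True: p2 = True.
(p6 || !p2) with p2 = True leaves only p6, so p6 = True.
(!p6 || !p5): since p6 = True, the clause reduces to (!p5). p5 = False.
From (p5 || !p3) and p5 = False: p3 = False.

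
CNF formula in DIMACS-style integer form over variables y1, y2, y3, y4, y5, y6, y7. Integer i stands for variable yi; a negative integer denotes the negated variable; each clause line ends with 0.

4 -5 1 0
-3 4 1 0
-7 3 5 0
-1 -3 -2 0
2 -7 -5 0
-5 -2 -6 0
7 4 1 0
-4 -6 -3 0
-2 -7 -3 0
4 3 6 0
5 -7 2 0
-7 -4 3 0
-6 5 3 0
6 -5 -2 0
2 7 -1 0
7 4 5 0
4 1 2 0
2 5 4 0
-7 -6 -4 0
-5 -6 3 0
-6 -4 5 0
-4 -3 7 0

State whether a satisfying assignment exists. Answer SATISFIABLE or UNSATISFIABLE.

Try y1 = False.
The remaining clauses are satisfied by y2 = True, y3 = False, y4 = True, y5 = False, y6 = False, y7 = False.
So y1 = F, y2 = T, y3 = F, y4 = T, y5 = F, y6 = F, y7 = F is a satisfying assignment.

SATISFIABLE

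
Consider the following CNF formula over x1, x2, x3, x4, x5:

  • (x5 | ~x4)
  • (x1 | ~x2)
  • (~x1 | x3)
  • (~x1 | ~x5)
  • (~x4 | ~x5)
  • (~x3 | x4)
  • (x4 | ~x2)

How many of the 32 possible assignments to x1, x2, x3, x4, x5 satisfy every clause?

2

Satisfying assignments:
  x1=F x2=F x3=F x4=F x5=F
  x1=F x2=F x3=F x4=F x5=T
Count: 2.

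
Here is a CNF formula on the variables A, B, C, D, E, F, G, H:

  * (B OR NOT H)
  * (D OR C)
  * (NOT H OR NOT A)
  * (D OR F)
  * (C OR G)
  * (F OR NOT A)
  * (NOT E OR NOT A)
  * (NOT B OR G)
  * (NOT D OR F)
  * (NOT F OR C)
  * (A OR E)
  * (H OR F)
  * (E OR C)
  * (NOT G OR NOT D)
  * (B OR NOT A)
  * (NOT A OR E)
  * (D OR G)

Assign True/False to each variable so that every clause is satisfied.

Pure literal: C appears only positively; assign C = True.
Branch on A: take A = False.
  then E is forced to True.
Try B = False.
  then H is forced to False.
  then F is forced to True.
The remaining clauses are satisfied by D = True, G = False.

A=F, B=F, C=T, D=T, E=T, F=T, G=F, H=F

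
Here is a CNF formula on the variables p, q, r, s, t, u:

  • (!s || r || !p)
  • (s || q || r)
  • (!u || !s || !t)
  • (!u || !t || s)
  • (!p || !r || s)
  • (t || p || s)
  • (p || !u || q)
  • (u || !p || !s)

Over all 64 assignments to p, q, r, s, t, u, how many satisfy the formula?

18

Split on s, then p.
  s=T, p=T: remaining (q,r,t,u) ∈ {(F,T,F,T); (T,T,F,T)} — 2.
  s=T, p=F: r free; 5 ways for (q,t,u) × 2^1 = 10.
  s=F, p=T: remaining (q,r,t,u) ∈ {(T,F,F,F); (T,F,F,T); (T,F,T,F)} — 3.
  s=F, p=F: remaining (q,r,t,u) ∈ {(F,T,T,F); (T,F,T,F); (T,T,T,F)} — 3.
Total: 2 + 10 + 3 + 3 = 18.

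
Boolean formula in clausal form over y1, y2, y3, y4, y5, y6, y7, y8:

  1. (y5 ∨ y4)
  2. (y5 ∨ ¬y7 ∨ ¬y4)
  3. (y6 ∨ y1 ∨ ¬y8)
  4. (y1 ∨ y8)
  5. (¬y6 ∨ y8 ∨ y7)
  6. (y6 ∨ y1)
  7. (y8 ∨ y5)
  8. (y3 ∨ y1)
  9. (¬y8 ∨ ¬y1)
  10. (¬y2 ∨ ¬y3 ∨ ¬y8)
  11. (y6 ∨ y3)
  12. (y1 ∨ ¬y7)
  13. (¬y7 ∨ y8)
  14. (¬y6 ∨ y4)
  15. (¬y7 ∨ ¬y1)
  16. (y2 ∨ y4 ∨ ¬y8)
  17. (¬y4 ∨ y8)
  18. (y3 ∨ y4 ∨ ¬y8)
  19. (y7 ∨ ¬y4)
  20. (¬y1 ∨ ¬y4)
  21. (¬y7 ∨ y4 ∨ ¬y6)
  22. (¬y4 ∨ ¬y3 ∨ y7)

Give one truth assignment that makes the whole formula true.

Pure literal: y5 appears only positively; assign y5 = True.
Set y1 = True and propagate.
  then y8 is forced to False.
  then y7 is forced to False.
  then y6 is forced to False.
  then y3 is forced to True.
  then y4 is forced to False.
y2 is now unconstrained; take y2 = False.
Every clause has at least one true literal under this assignment.

y1 = 1, y2 = 0, y3 = 1, y4 = 0, y5 = 1, y6 = 0, y7 = 0, y8 = 0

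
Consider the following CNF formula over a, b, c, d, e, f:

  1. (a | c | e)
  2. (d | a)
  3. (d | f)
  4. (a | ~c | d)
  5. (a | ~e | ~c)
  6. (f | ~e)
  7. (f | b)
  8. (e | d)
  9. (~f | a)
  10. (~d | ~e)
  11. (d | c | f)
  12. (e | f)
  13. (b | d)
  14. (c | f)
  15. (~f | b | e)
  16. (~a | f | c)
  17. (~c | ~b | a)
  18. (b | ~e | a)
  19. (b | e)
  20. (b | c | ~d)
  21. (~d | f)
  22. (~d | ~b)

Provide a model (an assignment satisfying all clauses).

a=T, b=T, c=T, d=F, e=T, f=T

Check each clause:
  1. (c | e | a) — a is true.
  2. (d | a) — a is true.
  3. (d | f) — f is true.
  4. (~c | d | a) — a is true.
  5. (a | ~e | ~c) — a is true.
  6. (~e | f) — f is true.
  7. (b | f) — b is true.
  8. (e | d) — e is true.
  9. (a | ~f) — a is true.
  10. (~d | ~e) — ~d is true.
  11. (f | d | c) — c is true.
  12. (e | f) — e is true.
  13. (b | d) — b is true.
  14. (c | f) — c is true.
  15. (b | e | ~f) — b is true.
  16. (c | f | ~a) — c is true.
  17. (~c | a | ~b) — a is true.
  18. (a | b | ~e) — a is true.
  19. (e | b) — b is true.
  20. (~d | c | b) — b is true.
  21. (~d | f) — ~d is true.
  22. (~d | ~b) — ~d is true.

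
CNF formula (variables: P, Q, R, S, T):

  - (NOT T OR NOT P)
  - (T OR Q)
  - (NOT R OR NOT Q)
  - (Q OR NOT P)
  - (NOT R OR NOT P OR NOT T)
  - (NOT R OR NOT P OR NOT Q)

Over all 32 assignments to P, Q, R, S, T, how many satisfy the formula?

Split on P, then Q.
  P=1, Q=1: remaining (R,S,T) ∈ {(0,0,0); (0,1,0)} — 2.
  P=1, Q=0: a clause becomes empty — 0.
  P=0, Q=1: remaining (R,S,T) ∈ {(0,0,0); (0,0,1); (0,1,0); (0,1,1)} — 4.
  P=0, Q=0: remaining (R,S,T) ∈ {(0,0,1); (0,1,1); (1,0,1); (1,1,1)} — 4.
Total: 2 + 0 + 4 + 4 = 10.

10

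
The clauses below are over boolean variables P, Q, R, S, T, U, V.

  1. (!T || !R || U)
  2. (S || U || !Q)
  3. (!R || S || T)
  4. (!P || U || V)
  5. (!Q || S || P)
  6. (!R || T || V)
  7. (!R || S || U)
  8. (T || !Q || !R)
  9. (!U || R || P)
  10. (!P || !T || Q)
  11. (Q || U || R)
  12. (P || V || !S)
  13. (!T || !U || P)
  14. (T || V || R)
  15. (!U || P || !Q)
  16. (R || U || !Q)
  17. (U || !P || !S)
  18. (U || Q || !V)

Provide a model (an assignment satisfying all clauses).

Set P = True and propagate.
For the remaining variables, Q = True, R = True, S = True, T = True, U = True, V = False works.
Every clause has at least one true literal under this assignment.

P=1, Q=1, R=1, S=1, T=1, U=1, V=0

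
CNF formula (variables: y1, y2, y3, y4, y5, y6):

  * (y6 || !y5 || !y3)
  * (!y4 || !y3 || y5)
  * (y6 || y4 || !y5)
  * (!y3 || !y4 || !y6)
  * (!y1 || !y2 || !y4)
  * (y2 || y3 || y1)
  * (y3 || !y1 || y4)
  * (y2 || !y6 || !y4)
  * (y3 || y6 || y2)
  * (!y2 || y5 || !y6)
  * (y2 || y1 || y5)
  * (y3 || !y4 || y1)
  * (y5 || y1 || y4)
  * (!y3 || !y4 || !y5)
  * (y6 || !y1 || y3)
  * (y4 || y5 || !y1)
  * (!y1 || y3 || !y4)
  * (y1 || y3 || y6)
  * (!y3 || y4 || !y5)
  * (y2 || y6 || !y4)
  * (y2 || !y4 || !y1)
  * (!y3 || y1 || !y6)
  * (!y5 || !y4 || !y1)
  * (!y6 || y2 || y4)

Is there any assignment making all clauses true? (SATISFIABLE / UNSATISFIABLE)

SATISFIABLE

Try y1 = False.
The remaining clauses are satisfied by y2 = True, y3 = False, y4 = False, y5 = True, y6 = True.
Every clause has at least one true literal under this assignment.
So y1 = False, y2 = True, y3 = False, y4 = False, y5 = True, y6 = True is a satisfying assignment.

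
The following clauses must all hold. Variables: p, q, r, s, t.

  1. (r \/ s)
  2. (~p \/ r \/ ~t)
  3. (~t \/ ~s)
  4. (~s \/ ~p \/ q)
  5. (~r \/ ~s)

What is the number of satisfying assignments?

11

Case analysis on s and r:
  s=T, r=T: a clause becomes empty — 0.
  s=T, r=F: remaining (p,q,t) ∈ {(F,F,F); (F,T,F); (T,T,F)} — 3.
  s=F, r=T: p, q, t free → 2^3 = 8.
  s=F, r=F: a clause becomes empty — 0.
Total: 0 + 3 + 8 + 0 = 11.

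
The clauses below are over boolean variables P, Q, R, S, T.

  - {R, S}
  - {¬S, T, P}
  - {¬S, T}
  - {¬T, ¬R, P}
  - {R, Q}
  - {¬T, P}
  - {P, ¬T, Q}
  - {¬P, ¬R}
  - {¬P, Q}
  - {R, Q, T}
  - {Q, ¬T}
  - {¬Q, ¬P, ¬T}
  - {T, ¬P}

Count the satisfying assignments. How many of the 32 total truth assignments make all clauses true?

2

Satisfying assignments:
  P=0 Q=0 R=1 S=0 T=0
  P=0 Q=1 R=1 S=0 T=0
That's 2 in total.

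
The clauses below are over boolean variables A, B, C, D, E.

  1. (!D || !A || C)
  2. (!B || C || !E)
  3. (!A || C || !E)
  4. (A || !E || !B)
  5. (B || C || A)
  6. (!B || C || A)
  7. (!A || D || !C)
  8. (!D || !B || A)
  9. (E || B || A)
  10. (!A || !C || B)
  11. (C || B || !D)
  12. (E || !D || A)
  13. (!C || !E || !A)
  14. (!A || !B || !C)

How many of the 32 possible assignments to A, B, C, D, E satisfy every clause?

The models are:
  A=F B=F C=T D=F E=T
  A=F B=F C=T D=T E=T
  A=F B=T C=T D=F E=F
  A=T B=F C=F D=F E=F
  A=T B=T C=F D=F E=F
Count: 5.

5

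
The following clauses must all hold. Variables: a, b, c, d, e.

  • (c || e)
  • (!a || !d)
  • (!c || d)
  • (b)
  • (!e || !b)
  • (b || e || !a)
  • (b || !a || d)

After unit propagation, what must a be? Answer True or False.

False

(b) stands alone — b = True.
(!b || !e): since b = True, the clause reduces to (!e). e = False.
In (c || e), e is now false; c must hold, so c = True.
(d || !c) with c = True leaves only d, so d = True.
In (!a || !d), !d is now false; !a must hold, so a = False.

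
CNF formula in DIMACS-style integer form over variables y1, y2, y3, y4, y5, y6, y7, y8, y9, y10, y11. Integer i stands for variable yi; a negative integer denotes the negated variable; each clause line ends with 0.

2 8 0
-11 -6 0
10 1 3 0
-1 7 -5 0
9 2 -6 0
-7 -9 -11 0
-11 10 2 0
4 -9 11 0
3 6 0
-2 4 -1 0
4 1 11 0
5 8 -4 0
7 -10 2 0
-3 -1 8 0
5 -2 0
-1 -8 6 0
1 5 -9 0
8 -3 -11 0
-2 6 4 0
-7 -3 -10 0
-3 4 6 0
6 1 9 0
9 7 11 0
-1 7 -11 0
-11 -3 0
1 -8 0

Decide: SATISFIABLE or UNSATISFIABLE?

Branch on y1: take y1 = False.
  then y8 is forced to False.
  then y2 is forced to True.
  then y5 is forced to True.
Branch on y3: take y3 = False.
  then y10 is forced to True.
  then y6 is forced to True.
  then y11 is forced to False.
  then y4 is forced to True.
The remaining clauses are satisfied by y7 = True, y9 = True.
So y1 = F, y2 = T, y3 = F, y4 = T, y5 = T, y6 = T, y7 = T, y8 = F, y9 = T, y10 = T, y11 = F is a satisfying assignment.

SATISFIABLE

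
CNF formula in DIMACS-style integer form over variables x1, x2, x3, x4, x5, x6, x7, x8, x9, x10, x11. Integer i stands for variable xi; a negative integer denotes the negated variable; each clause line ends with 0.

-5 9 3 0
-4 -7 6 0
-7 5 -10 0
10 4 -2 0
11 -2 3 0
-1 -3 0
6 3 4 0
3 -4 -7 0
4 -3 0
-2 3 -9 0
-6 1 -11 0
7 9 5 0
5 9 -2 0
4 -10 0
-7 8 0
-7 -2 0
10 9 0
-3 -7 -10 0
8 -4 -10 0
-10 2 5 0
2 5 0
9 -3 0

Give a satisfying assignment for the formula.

x1=T, x2=F, x3=F, x4=F, x5=T, x6=T, x7=T, x8=T, x9=T, x10=F, x11=F

Pure literal: x8 appears only positively; assign x8 = True.
Try x1 = True.
  then x3 is forced to False.
Try x2 = False.
  then x5 is forced to True.
  then x9 is forced to True.
For the remaining variables, x4 = False, x6 = True, x7 = True, x10 = False, x11 = False works.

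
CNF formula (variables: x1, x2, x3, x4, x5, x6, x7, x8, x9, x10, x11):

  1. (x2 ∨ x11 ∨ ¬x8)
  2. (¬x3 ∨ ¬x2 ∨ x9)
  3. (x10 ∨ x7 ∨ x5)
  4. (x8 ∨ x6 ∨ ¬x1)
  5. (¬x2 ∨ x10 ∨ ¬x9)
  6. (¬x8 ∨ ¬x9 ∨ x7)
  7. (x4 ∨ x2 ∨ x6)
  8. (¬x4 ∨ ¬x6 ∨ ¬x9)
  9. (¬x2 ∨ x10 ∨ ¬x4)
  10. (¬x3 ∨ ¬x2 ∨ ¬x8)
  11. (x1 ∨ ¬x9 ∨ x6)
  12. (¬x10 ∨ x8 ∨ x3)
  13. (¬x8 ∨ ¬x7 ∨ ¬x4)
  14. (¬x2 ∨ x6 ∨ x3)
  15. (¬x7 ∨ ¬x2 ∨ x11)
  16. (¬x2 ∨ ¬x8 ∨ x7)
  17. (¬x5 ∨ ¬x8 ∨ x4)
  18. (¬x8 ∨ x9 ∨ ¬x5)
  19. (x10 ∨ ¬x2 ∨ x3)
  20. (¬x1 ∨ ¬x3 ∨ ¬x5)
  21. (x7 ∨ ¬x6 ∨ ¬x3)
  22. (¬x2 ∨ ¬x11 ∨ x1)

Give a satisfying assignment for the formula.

x1=False, x2=False, x3=True, x4=True, x5=True, x6=False, x7=True, x8=False, x9=False, x10=False, x11=False

Try x1 = False.
Try x2 = False.
For the remaining variables, x3 = True, x4 = True, x5 = True, x6 = False, x7 = True, x8 = False, x9 = False, x10 = False, x11 = False works.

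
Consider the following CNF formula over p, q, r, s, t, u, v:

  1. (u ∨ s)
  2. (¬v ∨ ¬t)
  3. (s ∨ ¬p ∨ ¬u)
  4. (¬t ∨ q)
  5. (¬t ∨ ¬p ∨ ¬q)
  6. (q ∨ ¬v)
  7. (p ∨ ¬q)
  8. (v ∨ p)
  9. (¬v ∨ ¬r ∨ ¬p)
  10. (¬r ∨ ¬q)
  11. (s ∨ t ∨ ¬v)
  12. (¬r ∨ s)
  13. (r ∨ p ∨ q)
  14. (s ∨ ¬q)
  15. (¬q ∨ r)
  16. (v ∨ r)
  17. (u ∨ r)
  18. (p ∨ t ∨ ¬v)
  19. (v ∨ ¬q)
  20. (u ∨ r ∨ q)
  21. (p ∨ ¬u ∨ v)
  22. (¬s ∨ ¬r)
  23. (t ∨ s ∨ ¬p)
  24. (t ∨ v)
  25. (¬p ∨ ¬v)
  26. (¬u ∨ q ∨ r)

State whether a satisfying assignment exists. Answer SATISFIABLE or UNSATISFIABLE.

UNSATISFIABLE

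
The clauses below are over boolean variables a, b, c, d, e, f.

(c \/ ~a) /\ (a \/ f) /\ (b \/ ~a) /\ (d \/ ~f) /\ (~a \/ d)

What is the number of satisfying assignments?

Split on a, then d.
  a=T, d=T: remaining (b,c,e,f) ∈ {(T,T,F,F); (T,T,F,T); (T,T,T,F); (T,T,T,T)} — 4.
  a=T, d=F: a clause becomes empty — 0.
  a=F, d=T: forces f=T; b, c, e free → 2^3 = 8.
  a=F, d=F: a clause becomes empty — 0.
Total: 4 + 0 + 8 + 0 = 12.

12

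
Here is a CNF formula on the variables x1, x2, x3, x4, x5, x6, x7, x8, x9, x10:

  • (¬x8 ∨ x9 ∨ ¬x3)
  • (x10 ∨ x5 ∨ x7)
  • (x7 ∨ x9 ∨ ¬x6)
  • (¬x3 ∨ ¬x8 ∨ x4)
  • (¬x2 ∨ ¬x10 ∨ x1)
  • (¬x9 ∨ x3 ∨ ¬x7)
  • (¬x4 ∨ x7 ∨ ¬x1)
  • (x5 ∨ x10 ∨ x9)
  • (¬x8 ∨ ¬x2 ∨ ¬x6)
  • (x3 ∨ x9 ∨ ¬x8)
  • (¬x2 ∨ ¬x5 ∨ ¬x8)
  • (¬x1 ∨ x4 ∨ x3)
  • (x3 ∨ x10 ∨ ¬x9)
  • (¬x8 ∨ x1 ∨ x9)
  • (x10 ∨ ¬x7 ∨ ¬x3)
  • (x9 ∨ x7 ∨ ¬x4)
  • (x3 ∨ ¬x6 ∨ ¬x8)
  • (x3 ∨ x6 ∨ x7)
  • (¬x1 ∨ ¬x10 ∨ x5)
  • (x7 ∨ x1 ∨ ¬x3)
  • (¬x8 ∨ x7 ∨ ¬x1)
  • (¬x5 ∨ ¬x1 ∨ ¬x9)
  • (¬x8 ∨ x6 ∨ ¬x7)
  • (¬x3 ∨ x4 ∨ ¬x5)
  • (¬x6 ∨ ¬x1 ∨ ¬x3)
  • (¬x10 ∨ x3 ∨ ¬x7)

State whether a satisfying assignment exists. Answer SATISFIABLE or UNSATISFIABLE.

SATISFIABLE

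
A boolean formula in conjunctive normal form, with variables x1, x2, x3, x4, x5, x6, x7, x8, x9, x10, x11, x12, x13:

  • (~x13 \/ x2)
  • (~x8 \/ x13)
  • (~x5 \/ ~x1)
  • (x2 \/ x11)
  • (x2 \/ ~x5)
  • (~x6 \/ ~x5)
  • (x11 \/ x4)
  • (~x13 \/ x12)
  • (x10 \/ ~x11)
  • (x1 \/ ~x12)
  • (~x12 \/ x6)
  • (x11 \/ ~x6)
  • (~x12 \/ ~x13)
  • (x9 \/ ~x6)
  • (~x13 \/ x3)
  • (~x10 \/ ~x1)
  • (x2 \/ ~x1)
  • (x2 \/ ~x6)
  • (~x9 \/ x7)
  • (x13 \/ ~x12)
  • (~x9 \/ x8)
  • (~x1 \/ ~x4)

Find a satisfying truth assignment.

x3 occurs only positively in the remaining clauses — set x3 = True.
Pure literal: x5 appears only negated; assign x5 = False.
Branch on x1: take x1 = False.
  then x12 is forced to False.
  then x13 is forced to False.
  then x8 is forced to False.
  then x9 is forced to False.
  then x6 is forced to False.
Try x2 = False.
  then x11 is forced to True.
  then x10 is forced to True.
x4, x7 are now unconstrained; take x4 = True, x7 = False.
Every clause has at least one true literal under this assignment.

x1=False, x2=False, x3=True, x4=True, x5=False, x6=False, x7=False, x8=False, x9=False, x10=True, x11=True, x12=False, x13=False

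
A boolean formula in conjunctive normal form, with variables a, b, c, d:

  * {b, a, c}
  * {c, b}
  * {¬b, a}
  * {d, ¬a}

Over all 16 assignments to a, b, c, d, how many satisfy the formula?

5

Satisfying assignments:
  a=F b=F c=T d=F
  a=F b=F c=T d=T
  a=T b=F c=T d=T
  a=T b=T c=F d=T
  a=T b=T c=T d=T
That's 5 in total.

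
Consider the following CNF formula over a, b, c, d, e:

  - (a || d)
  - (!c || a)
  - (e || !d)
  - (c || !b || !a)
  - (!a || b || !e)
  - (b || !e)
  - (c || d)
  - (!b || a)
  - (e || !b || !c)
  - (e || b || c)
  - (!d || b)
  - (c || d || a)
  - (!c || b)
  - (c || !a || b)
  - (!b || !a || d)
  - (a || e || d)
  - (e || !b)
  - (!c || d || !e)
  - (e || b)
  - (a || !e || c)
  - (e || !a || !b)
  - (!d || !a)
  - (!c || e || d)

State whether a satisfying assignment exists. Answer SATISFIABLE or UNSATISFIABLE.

b = True:
  propagation gives a=True, c=True, e=True, d=True; an empty clause results — contradiction.
b = False:
  propagation gives e=False; an empty clause results — contradiction.
Every branch closes, so no satisfying assignment exists.

UNSATISFIABLE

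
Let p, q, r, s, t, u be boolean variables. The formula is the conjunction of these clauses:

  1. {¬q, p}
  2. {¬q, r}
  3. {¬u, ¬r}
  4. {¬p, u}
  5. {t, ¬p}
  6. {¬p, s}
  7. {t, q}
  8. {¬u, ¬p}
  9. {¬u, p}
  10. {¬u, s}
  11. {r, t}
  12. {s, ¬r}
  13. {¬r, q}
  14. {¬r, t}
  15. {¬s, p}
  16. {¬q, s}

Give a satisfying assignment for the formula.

p=0, q=0, r=0, s=0, t=1, u=0

Check each clause:
  1. {p, ¬q} — ¬q is true.
  2. {¬q, r} — ¬q is true.
  3. {¬r, ¬u} — ¬u is true.
  4. {¬p, u} — ¬p is true.
  5. {t, ¬p} — t is true.
  6. {¬p, s} — ¬p is true.
  7. {t, q} — t is true.
  8. {¬p, ¬u} — ¬u is true.
  9. {p, ¬u} — ¬u is true.
  10. {¬u, s} — ¬u is true.
  11. {t, r} — t is true.
  12. {s, ¬r} — ¬r is true.
  13. {¬r, q} — ¬r is true.
  14. {¬r, t} — t is true.
  15. {p, ¬s} — ¬s is true.
  16. {¬q, s} — ¬q is true.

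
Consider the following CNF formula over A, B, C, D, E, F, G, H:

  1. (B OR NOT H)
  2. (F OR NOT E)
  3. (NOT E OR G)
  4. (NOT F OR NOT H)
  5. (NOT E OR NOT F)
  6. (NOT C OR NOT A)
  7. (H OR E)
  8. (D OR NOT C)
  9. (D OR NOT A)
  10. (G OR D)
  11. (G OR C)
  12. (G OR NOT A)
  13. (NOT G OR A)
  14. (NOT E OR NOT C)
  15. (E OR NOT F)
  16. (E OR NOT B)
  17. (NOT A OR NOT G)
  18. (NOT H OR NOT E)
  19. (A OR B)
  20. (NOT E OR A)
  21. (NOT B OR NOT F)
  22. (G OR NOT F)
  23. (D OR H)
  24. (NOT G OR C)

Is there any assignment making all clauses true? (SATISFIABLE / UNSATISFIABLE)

E = True:
  propagation gives F=True; an empty clause results — contradiction.
E = False:
  propagation gives H=True, B=True; an empty clause results — contradiction.
Every branch closes, so no satisfying assignment exists.

UNSATISFIABLE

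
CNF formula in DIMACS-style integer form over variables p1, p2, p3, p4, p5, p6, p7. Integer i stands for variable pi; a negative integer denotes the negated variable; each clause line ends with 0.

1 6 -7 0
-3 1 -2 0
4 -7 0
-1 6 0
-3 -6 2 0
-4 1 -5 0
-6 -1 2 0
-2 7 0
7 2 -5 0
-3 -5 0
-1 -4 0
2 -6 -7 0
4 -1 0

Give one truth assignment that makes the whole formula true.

p3 occurs only negated in the remaining clauses — set p3 = False.
p5 occurs only negated in the remaining clauses — set p5 = False.
Try p1 = False.
Branch on p2: take p2 = False.
Branch on p4: take p4 = True.
For the remaining variables, p6 = False, p7 = False works.
Check each clause:
  1. (!p7 || p6 || p1) — !p7 is true.
  2. (p1 || !p3 || !p2) — !p3 is true.
  3. (!p7 || p4) — !p7 is true.
  4. (!p1 || p6) — !p1 is true.
  5. (!p3 || p2 || !p6) — !p6 is true.
  6. (!p4 || !p5 || p1) — !p5 is true.
  7. (!p1 || !p6 || p2) — !p6 is true.
  8. (p7 || !p2) — !p2 is true.
  9. (!p5 || p2 || p7) — !p5 is true.
  10. (!p5 || !p3) — !p5 is true.
  11. (!p4 || !p1) — !p1 is true.
  12. (p2 || !p6 || !p7) — !p7 is true.
  13. (p4 || !p1) — p4 is true.

p1=0, p2=0, p3=0, p4=1, p5=0, p6=0, p7=0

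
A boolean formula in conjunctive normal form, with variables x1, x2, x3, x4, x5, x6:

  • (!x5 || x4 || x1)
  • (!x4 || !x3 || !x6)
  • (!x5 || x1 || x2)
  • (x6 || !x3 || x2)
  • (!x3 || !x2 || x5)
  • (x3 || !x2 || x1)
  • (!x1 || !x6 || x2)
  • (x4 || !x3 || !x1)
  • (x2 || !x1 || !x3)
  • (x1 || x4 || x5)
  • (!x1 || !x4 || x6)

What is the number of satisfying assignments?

Case analysis on x1 and x2:
  x1=T, x2=T: x5 free; 3 ways for (x3,x4,x6) × 2^1 = 6.
  x1=T, x2=F: remaining (x3,x4,x5,x6) ∈ {(F,F,F,F); (F,F,T,F)} — 2.
  x1=F, x2=T: remaining (x3,x4,x5,x6) ∈ {(T,T,T,F)} — 1.
  x1=F, x2=F: remaining (x3,x4,x5,x6) ∈ {(F,T,F,F); (F,T,F,T)} — 2.
Total: 6 + 2 + 1 + 2 = 11.

11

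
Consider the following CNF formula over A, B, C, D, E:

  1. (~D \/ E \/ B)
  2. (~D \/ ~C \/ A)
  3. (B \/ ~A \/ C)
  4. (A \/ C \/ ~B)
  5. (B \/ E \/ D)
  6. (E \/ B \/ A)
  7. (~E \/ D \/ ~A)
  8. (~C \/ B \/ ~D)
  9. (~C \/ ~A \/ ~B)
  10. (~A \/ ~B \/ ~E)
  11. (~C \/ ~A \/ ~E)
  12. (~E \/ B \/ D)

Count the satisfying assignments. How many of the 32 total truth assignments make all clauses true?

5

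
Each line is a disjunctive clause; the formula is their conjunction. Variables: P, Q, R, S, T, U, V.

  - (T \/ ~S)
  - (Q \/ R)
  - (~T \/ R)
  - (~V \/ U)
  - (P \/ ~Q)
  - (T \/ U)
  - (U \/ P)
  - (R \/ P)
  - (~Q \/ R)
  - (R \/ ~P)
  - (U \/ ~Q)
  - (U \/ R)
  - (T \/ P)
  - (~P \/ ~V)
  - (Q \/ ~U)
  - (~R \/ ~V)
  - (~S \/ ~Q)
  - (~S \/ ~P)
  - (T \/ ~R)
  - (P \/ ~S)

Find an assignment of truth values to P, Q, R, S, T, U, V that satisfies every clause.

Pure literal: S appears only negated; assign S = False.
Pure literal: V appears only negated; assign V = False.
Try P = True.
  then R is forced to True.
  then T is forced to True.
Set Q = True and propagate.
  then U is forced to True.

P=True, Q=True, R=True, S=False, T=True, U=True, V=False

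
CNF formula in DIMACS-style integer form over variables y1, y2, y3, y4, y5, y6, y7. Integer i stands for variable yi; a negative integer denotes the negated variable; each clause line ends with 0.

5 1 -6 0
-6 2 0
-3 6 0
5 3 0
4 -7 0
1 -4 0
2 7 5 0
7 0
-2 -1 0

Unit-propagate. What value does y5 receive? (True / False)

True

(y7) is a unit clause: y7 = True.
(~y7 | y4): since y7 = True, the clause reduces to (y4). y4 = True.
From (~y4 | y1) and y4 = True: y1 = True.
From (~y2 | ~y1) and y1 = True: y2 = False.
From (~y6 | y2) and y2 = False: y6 = False.
From (~y3 | y6) and y6 = False: y3 = False.
(y3 | y5): since y3 = False, the clause reduces to (y5). y5 = True.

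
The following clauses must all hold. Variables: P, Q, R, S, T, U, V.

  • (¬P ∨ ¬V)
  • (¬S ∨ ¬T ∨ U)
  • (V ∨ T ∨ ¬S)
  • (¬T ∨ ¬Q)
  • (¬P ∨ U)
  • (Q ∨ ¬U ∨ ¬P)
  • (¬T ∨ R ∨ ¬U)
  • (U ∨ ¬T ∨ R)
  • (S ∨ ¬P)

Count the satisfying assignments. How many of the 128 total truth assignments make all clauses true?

30

Case analysis on T and U:
  T=T, U=T: remaining (P,Q,R,S,V) ∈ {(F,F,T,F,F); (F,F,T,F,T); (F,F,T,T,F); (F,F,T,T,T)} — 4.
  T=T, U=F: remaining (P,Q,R,S,V) ∈ {(F,F,T,F,F); (F,F,T,F,T)} — 2.
  T=F, U=T: Q, R free; 3 ways for (P,S,V) × 2^2 = 12.
  T=F, U=F: Q, R free; 3 ways for (P,S,V) × 2^2 = 12.
Total: 4 + 2 + 12 + 12 = 30.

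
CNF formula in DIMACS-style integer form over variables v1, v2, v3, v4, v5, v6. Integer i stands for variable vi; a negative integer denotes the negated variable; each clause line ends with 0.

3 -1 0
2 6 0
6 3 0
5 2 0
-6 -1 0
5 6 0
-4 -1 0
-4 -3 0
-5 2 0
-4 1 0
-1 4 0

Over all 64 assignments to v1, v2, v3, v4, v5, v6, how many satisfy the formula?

The models are:
  v1=0 v2=1 v3=0 v4=0 v5=0 v6=1
  v1=0 v2=1 v3=0 v4=0 v5=1 v6=1
  v1=0 v2=1 v3=1 v4=0 v5=0 v6=1
  v1=0 v2=1 v3=1 v4=0 v5=1 v6=0
  v1=0 v2=1 v3=1 v4=0 v5=1 v6=1
That's 5 in total.

5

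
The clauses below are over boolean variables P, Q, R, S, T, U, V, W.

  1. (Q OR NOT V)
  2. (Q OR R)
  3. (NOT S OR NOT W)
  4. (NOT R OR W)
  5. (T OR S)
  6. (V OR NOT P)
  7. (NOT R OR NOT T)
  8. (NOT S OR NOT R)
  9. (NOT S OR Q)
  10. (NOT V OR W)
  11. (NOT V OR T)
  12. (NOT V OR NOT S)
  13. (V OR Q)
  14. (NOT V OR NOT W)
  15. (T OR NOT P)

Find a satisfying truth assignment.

P=F, Q=T, R=F, S=T, T=T, U=T, V=F, W=F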